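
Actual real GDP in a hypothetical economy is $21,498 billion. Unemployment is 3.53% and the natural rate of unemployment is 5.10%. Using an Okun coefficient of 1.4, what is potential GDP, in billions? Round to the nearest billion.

$21,036 billion

Unemployment gap = 3.53 - 5.1 = -1.57 points, so output gap = -1.4 × (-1.57) = 2.198%.
Since Y = Y* × (1 + gap/100), Y* = 21498/1.02198 ≈ 21036 billion.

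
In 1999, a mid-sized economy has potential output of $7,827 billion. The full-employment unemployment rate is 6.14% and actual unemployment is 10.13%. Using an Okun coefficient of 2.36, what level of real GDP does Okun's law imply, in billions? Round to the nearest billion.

Unemployment gap = 10.13 - 6.14 = 3.99 points, so the output gap is -2.36 × 3.99 = -9.4164%.
Actual GDP = 7827 × (1 - 9.4164/100) = 7827 × 0.905836 ≈ 7090 billion.

$7,090 billion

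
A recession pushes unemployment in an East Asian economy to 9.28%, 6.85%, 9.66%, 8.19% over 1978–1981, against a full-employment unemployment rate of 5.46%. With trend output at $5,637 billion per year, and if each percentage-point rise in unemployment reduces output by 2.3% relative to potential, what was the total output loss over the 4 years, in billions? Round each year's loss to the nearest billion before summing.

$1,574 billion

Year 1978: gap = -2.3 × (9.28 - 5.46) = -8.786%, loss ≈ 5637 × 8.786/100 ≈ 495.
Year 1979: gap = -2.3 × (6.85 - 5.46) = -3.197%, loss ≈ 5637 × 3.197/100 ≈ 180.
Year 1980: gap = -2.3 × (9.66 - 5.46) = -9.66%, loss ≈ 5637 × 9.66/100 ≈ 545.
Year 1981: gap = -2.3 × (8.19 - 5.46) = -6.279%, loss ≈ 5637 × 6.279/100 ≈ 354.
Total lost output = 495 + 180 + 545 + 354 = 1574 billion.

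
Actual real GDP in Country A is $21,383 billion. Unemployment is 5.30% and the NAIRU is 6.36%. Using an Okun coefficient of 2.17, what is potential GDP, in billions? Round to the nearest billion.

$20,902 billion

Unemployment gap = 5.3 - 6.36 = -1.06 points, so output gap = -2.17 × (-1.06) = 2.3002%.
Since Y = Y* × (1 + gap/100), Y* = 21383/1.023002 ≈ 20902 billion.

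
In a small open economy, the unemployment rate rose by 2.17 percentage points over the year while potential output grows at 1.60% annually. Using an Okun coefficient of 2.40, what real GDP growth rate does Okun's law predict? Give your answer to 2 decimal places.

-3.61%

Growth-rate Okun's law: g_Y = g_Y* - β × Δu.
g_Y = 1.60 - 2.40 × (2.17) = 1.6 - 5.208 = -3.608%, i.e. -3.61% to 2 d.p.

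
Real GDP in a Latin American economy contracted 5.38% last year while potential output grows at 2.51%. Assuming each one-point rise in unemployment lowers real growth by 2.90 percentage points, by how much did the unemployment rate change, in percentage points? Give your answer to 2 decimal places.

Growth-rate Okun's law: g_Y = g_Y* - β × Δu, so Δu = (g_Y* - g_Y)/β.
Δu = (2.51 + 5.38)/2.90 = 7.89/2.90 = 2.72 percentage points.

2.72 percentage points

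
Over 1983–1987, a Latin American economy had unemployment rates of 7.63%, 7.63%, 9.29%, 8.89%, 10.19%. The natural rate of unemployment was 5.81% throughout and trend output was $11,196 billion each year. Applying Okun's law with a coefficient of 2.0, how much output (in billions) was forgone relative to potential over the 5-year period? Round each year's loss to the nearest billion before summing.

$3,266 billion

Year 1983: gap = -2.0 × (7.63 - 5.81) = -3.64%, loss ≈ 11196 × 3.64/100 ≈ 408.
Year 1984: gap = -2.0 × (7.63 - 5.81) = -3.64%, loss ≈ 11196 × 3.64/100 ≈ 408.
Year 1985: gap = -2.0 × (9.29 - 5.81) = -6.96%, loss ≈ 11196 × 6.96/100 ≈ 779.
Year 1986: gap = -2.0 × (8.89 - 5.81) = -6.16%, loss ≈ 11196 × 6.16/100 ≈ 690.
Year 1987: gap = -2.0 × (10.19 - 5.81) = -8.76%, loss ≈ 11196 × 8.76/100 ≈ 981.
Total lost output = 408 + 408 + 779 + 690 + 981 = 3266 billion.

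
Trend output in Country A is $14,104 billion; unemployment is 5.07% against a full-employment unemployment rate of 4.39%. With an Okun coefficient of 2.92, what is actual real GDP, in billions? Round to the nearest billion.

$13,824 billion

Unemployment gap = 5.07 - 4.39 = 0.68 points, so the output gap is -2.92 × 0.68 = -1.9856%.
Actual GDP = 14104 × (1 - 1.9856/100) = 14104 × 0.980144 ≈ 13824 billion.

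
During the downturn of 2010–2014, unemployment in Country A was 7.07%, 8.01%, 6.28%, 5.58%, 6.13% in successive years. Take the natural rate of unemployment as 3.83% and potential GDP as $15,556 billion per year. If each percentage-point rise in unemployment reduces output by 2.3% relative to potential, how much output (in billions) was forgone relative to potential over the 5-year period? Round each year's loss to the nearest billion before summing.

$4,981 billion

Year 2010: gap = -2.3 × (7.07 - 3.83) = -7.452%, loss ≈ 15556 × 7.452/100 ≈ 1159.
Year 2011: gap = -2.3 × (8.01 - 3.83) = -9.614%, loss ≈ 15556 × 9.614/100 ≈ 1496.
Year 2012: gap = -2.3 × (6.28 - 3.83) = -5.635%, loss ≈ 15556 × 5.635/100 ≈ 877.
Year 2013: gap = -2.3 × (5.58 - 3.83) = -4.025%, loss ≈ 15556 × 4.025/100 ≈ 626.
Year 2014: gap = -2.3 × (6.13 - 3.83) = -5.29%, loss ≈ 15556 × 5.29/100 ≈ 823.
Total lost output = 1159 + 1496 + 877 + 626 + 823 = 4981 billion.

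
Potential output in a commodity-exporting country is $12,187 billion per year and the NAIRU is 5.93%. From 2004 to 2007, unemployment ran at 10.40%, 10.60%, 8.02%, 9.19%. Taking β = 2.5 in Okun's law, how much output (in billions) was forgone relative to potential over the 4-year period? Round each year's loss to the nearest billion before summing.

$4,415 billion

Year 2004: gap = -2.5 × (10.4 - 5.93) = -11.175%, loss ≈ 12187 × 11.175/100 ≈ 1362.
Year 2005: gap = -2.5 × (10.6 - 5.93) = -11.675%, loss ≈ 12187 × 11.675/100 ≈ 1423.
Year 2006: gap = -2.5 × (8.02 - 5.93) = -5.225%, loss ≈ 12187 × 5.225/100 ≈ 637.
Year 2007: gap = -2.5 × (9.19 - 5.93) = -8.15%, loss ≈ 12187 × 8.15/100 ≈ 993.
Total lost output = 1362 + 1423 + 637 + 993 = 4415 billion.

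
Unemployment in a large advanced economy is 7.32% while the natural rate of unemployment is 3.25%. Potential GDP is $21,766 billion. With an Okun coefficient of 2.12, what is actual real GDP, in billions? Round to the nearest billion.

Unemployment gap = 7.32 - 3.25 = 4.07 points, so the output gap is -2.12 × 4.07 = -8.6284%.
Actual GDP = 21766 × (1 - 8.6284/100) = 21766 × 0.913716 ≈ 19888 billion.

$19,888 billion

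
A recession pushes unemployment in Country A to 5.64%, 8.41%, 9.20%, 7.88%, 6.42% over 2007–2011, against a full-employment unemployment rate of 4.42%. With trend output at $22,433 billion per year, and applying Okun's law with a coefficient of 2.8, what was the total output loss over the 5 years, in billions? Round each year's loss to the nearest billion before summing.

$9,703 billion

Year 2007: gap = -2.8 × (5.64 - 4.42) = -3.416%, loss ≈ 22433 × 3.416/100 ≈ 766.
Year 2008: gap = -2.8 × (8.41 - 4.42) = -11.172%, loss ≈ 22433 × 11.172/100 ≈ 2506.
Year 2009: gap = -2.8 × (9.2 - 4.42) = -13.384%, loss ≈ 22433 × 13.384/100 ≈ 3002.
Year 2010: gap = -2.8 × (7.88 - 4.42) = -9.688%, loss ≈ 22433 × 9.688/100 ≈ 2173.
Year 2011: gap = -2.8 × (6.42 - 4.42) = -5.6%, loss ≈ 22433 × 5.6/100 ≈ 1256.
Total lost output = 766 + 2506 + 3002 + 2173 + 1256 = 9703 billion.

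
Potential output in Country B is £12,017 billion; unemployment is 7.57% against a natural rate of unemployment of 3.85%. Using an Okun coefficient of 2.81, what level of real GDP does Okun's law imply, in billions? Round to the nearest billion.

Unemployment gap = 7.57 - 3.85 = 3.72 points, so the output gap is -2.81 × 3.72 = -10.4532%.
Actual GDP = 12017 × (1 - 10.4532/100) = 12017 × 0.895468 ≈ 10761 billion.

£10,761 billion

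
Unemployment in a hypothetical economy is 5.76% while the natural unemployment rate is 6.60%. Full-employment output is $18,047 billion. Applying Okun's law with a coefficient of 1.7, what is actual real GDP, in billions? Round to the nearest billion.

$18,305 billion

Unemployment gap = 5.76 - 6.6 = -0.84 points, so the output gap is -1.7 × (-0.84) = 1.428%.
Actual GDP = 18047 × (1 + 1.428/100) = 18047 × 1.01428 ≈ 18305 billion.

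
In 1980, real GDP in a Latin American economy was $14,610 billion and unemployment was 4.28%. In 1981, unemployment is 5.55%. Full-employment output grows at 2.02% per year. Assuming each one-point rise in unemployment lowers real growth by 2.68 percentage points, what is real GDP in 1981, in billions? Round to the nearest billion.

$14,408 billion

Δu = 5.55 - 4.28 = 1.27 points.
Okun's law (growth form): g_Y = g_Y* - β × Δu = 2.02 - 2.68 × (1.27) = 2.02 - 3.4036 = -1.3836%.
Real GDP in the next year = 14610 × (1 - 1.3836/100) = 14610 × 0.986164 ≈ 14408 billion.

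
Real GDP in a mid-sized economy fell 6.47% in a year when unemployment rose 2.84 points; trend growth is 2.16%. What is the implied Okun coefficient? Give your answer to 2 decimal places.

β ≈ 3.04

Growth form: g_Y = g_Y* - β × Δu, so β = (g_Y* - g_Y)/Δu.
β = (2.16 + 6.47)/2.84 = 8.63/2.84 = 3.04.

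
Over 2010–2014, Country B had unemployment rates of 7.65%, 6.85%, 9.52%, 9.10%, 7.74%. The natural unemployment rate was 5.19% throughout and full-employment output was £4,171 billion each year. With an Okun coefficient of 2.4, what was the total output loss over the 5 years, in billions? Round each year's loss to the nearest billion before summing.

£1,491 billion

Year 2010: gap = -2.4 × (7.65 - 5.19) = -5.904%, loss ≈ 4171 × 5.904/100 ≈ 246.
Year 2011: gap = -2.4 × (6.85 - 5.19) = -3.984%, loss ≈ 4171 × 3.984/100 ≈ 166.
Year 2012: gap = -2.4 × (9.52 - 5.19) = -10.392%, loss ≈ 4171 × 10.392/100 ≈ 433.
Year 2013: gap = -2.4 × (9.1 - 5.19) = -9.384%, loss ≈ 4171 × 9.384/100 ≈ 391.
Year 2014: gap = -2.4 × (7.74 - 5.19) = -6.12%, loss ≈ 4171 × 6.12/100 ≈ 255.
Total lost output = 246 + 166 + 433 + 391 + 255 = 1491 billion.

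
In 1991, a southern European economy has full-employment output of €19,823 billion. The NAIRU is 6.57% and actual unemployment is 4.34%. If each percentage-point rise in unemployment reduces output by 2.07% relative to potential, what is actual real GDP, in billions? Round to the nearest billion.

€20,738 billion

Unemployment gap = 4.34 - 6.57 = -2.23 points, so the output gap is -2.07 × (-2.23) = 4.6161%.
Actual GDP = 19823 × (1 + 4.6161/100) = 19823 × 1.046161 ≈ 20738 billion.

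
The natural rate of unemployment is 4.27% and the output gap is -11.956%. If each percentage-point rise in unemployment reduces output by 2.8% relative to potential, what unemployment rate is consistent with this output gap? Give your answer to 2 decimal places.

From Okun's law, u - u* = -(output gap)/β = -(-11.956)/2.8 = 4.27 points.
So u = 4.27 + 4.27 = 8.54%.

8.54%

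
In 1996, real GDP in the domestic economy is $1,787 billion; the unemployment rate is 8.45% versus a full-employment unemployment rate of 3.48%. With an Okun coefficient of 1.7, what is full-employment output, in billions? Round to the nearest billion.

Unemployment gap = 8.45 - 3.48 = 4.97 points, so output gap = -1.7 × 4.97 = -8.449%.
Since Y = Y* × (1 + gap/100), Y* = 1787/0.91551 ≈ 1952 billion.

$1,952 billion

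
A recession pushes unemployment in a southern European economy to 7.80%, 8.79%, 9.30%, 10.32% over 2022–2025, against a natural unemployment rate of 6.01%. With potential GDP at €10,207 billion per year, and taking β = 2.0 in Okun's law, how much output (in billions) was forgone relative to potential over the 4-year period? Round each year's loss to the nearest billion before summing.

€2,485 billion

Year 2022: gap = -2.0 × (7.8 - 6.01) = -3.58%, loss ≈ 10207 × 3.58/100 ≈ 365.
Year 2023: gap = -2.0 × (8.79 - 6.01) = -5.56%, loss ≈ 10207 × 5.56/100 ≈ 568.
Year 2024: gap = -2.0 × (9.3 - 6.01) = -6.58%, loss ≈ 10207 × 6.58/100 ≈ 672.
Year 2025: gap = -2.0 × (10.32 - 6.01) = -8.62%, loss ≈ 10207 × 8.62/100 ≈ 880.
Total lost output = 365 + 568 + 672 + 880 = 2485 billion.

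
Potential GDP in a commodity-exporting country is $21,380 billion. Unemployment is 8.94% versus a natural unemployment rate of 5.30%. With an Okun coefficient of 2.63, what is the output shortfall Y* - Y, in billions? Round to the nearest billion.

$2,047 billion

Output gap = -2.63 × (8.94 - 5.3) = -2.63 × 3.64 = -9.5732%.
Actual GDP ≈ 21380 × 0.904268 ≈ 19333 billion, so the shortfall is 21380 - 19333 = 2047 billion.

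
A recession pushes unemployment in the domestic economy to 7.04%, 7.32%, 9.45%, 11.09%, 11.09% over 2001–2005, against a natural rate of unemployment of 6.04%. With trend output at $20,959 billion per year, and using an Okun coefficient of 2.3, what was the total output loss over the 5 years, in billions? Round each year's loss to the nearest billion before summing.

$7,611 billion

Year 2001: gap = -2.3 × (7.04 - 6.04) = -2.3%, loss ≈ 20959 × 2.3/100 ≈ 482.
Year 2002: gap = -2.3 × (7.32 - 6.04) = -2.944%, loss ≈ 20959 × 2.944/100 ≈ 617.
Year 2003: gap = -2.3 × (9.45 - 6.04) = -7.843%, loss ≈ 20959 × 7.843/100 ≈ 1644.
Year 2004: gap = -2.3 × (11.09 - 6.04) = -11.615%, loss ≈ 20959 × 11.615/100 ≈ 2434.
Year 2005: gap = -2.3 × (11.09 - 6.04) = -11.615%, loss ≈ 20959 × 11.615/100 ≈ 2434.
Total lost output = 482 + 617 + 1644 + 2434 + 2434 = 7611 billion.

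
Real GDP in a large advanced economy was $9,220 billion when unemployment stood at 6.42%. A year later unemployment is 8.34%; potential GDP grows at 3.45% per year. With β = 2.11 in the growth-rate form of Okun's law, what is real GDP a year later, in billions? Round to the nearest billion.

$9,165 billion

Δu = 8.34 - 6.42 = 1.92 points.
Okun's law (growth form): g_Y = g_Y* - β × Δu = 3.45 - 2.11 × (1.92) = 3.45 - 4.0512 = -0.6012%.
Real GDP in the next year = 9220 × (1 - 0.6012/100) = 9220 × 0.993988 ≈ 9165 billion.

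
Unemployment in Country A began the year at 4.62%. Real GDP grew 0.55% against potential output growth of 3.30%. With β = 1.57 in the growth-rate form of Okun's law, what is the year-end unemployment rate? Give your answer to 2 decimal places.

Growth-rate Okun's law: g_Y = g_Y* - β × Δu, so Δu = (g_Y* - g_Y)/β.
Δu = (3.3 - 0.55)/1.57 = 2.75/1.57 = 1.75 percentage points.
Year-end unemployment = 4.62 + 1.75 = 6.37%.

6.37%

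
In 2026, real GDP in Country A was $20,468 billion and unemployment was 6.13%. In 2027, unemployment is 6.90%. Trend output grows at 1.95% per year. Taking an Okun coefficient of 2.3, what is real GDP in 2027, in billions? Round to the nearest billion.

Δu = 6.9 - 6.13 = 0.77 points.
Okun's law (growth form): g_Y = g_Y* - β × Δu = 1.95 - 2.3 × (0.77) = 1.95 - 1.771 = 0.179%.
Real GDP in the next year = 20468 × (1 + 0.179/100) = 20468 × 1.00179 ≈ 20505 billion.

$20,505 billion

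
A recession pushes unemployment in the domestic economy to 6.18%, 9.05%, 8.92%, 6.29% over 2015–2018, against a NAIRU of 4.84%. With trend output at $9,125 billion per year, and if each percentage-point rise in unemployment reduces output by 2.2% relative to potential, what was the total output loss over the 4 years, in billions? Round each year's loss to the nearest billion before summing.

$2,224 billion

Year 2015: gap = -2.2 × (6.18 - 4.84) = -2.948%, loss ≈ 9125 × 2.948/100 ≈ 269.
Year 2016: gap = -2.2 × (9.05 - 4.84) = -9.262%, loss ≈ 9125 × 9.262/100 ≈ 845.
Year 2017: gap = -2.2 × (8.92 - 4.84) = -8.976%, loss ≈ 9125 × 8.976/100 ≈ 819.
Year 2018: gap = -2.2 × (6.29 - 4.84) = -3.19%, loss ≈ 9125 × 3.19/100 ≈ 291.
Total lost output = 269 + 845 + 819 + 291 = 2224 billion.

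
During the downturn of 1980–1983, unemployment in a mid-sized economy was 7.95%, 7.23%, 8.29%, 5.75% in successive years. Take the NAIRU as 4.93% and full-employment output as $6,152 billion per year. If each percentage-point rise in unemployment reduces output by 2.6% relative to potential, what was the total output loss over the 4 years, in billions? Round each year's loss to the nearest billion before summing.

Year 1980: gap = -2.6 × (7.95 - 4.93) = -7.852%, loss ≈ 6152 × 7.852/100 ≈ 483.
Year 1981: gap = -2.6 × (7.23 - 4.93) = -5.98%, loss ≈ 6152 × 5.98/100 ≈ 368.
Year 1982: gap = -2.6 × (8.29 - 4.93) = -8.736%, loss ≈ 6152 × 8.736/100 ≈ 537.
Year 1983: gap = -2.6 × (5.75 - 4.93) = -2.132%, loss ≈ 6152 × 2.132/100 ≈ 131.
Total lost output = 483 + 368 + 537 + 131 = 1519 billion.

$1,519 billion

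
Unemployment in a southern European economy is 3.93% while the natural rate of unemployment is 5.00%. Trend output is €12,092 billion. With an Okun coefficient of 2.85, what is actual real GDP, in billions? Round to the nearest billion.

Unemployment gap = 3.93 - 5 = -1.07 points, so the output gap is -2.85 × (-1.07) = 3.0495%.
Actual GDP = 12092 × (1 + 3.0495/100) = 12092 × 1.030495 ≈ 12461 billion.

€12,461 billion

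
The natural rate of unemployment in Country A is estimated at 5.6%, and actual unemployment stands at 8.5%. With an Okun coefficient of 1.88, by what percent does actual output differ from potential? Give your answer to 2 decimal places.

-5.45%

The unemployment gap is 8.5 - 5.6 = 2.9 percentage points.
Okun's law gives an output gap of -1.88 × 2.9 = -5.452%, i.e. 5.45% below potential.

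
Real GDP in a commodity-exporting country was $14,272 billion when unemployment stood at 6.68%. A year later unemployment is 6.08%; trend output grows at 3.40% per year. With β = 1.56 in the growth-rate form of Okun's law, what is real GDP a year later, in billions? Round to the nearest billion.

Δu = 6.08 - 6.68 = -0.6 points.
Okun's law (growth form): g_Y = g_Y* - β × Δu = 3.40 - 1.56 × (-0.60) = 3.4 + 0.936 = 4.336%.
Real GDP in the next year = 14272 × (1 + 4.336/100) = 14272 × 1.04336 ≈ 14891 billion.

$14,891 billion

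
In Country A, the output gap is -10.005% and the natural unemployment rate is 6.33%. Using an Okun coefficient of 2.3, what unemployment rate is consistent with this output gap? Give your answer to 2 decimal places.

10.68%

From Okun's law, u - u* = -(output gap)/β = -(-10.005)/2.3 = 4.35 points.
So u = 6.33 + 4.35 = 10.68%.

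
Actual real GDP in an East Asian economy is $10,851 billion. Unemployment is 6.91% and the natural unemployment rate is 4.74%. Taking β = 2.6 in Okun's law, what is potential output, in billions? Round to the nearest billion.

$11,500 billion

Unemployment gap = 6.91 - 4.74 = 2.17 points, so output gap = -2.6 × 2.17 = -5.642%.
Since Y = Y* × (1 + gap/100), Y* = 10851/0.94358 ≈ 11500 billion.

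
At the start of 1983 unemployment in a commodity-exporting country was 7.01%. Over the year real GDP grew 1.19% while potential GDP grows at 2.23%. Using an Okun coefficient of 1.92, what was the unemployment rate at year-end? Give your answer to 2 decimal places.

7.55%

Growth-rate Okun's law: g_Y = g_Y* - β × Δu, so Δu = (g_Y* - g_Y)/β.
Δu = (2.23 - 1.19)/1.92 = 1.04/1.92 = 0.54 percentage points.
Year-end unemployment = 7.01 + 0.54 = 7.55%.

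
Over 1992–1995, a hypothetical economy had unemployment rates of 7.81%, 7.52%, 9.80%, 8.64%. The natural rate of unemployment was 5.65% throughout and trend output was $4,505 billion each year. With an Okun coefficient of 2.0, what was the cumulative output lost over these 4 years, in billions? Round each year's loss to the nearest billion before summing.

$1,006 billion

Year 1992: gap = -2.0 × (7.81 - 5.65) = -4.32%, loss ≈ 4505 × 4.32/100 ≈ 195.
Year 1993: gap = -2.0 × (7.52 - 5.65) = -3.74%, loss ≈ 4505 × 3.74/100 ≈ 168.
Year 1994: gap = -2.0 × (9.8 - 5.65) = -8.3%, loss ≈ 4505 × 8.3/100 ≈ 374.
Year 1995: gap = -2.0 × (8.64 - 5.65) = -5.98%, loss ≈ 4505 × 5.98/100 ≈ 269.
Total lost output = 195 + 168 + 374 + 269 = 1006 billion.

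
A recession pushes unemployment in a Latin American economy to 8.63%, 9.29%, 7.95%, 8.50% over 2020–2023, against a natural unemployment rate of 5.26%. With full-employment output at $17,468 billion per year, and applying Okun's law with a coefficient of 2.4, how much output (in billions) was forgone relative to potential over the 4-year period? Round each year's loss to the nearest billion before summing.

Year 2020: gap = -2.4 × (8.63 - 5.26) = -8.088%, loss ≈ 17468 × 8.088/100 ≈ 1413.
Year 2021: gap = -2.4 × (9.29 - 5.26) = -9.672%, loss ≈ 17468 × 9.672/100 ≈ 1690.
Year 2022: gap = -2.4 × (7.95 - 5.26) = -6.456%, loss ≈ 17468 × 6.456/100 ≈ 1128.
Year 2023: gap = -2.4 × (8.5 - 5.26) = -7.776%, loss ≈ 17468 × 7.776/100 ≈ 1358.
Total lost output = 1413 + 1690 + 1128 + 1358 = 5589 billion.

$5,589 billion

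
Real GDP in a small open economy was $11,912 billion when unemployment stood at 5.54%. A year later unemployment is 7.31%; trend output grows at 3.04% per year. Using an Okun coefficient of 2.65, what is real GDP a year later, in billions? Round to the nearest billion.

$11,715 billion

Δu = 7.31 - 5.54 = 1.77 points.
Okun's law (growth form): g_Y = g_Y* - β × Δu = 3.04 - 2.65 × (1.77) = 3.04 - 4.6905 = -1.6505%.
Real GDP in the next year = 11912 × (1 - 1.6505/100) = 11912 × 0.983495 ≈ 11715 billion.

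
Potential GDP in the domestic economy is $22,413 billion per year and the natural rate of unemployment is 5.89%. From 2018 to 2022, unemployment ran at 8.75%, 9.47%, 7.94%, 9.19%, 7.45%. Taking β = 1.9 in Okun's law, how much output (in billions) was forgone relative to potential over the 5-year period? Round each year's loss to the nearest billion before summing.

Year 2018: gap = -1.9 × (8.75 - 5.89) = -5.434%, loss ≈ 22413 × 5.434/100 ≈ 1218.
Year 2019: gap = -1.9 × (9.47 - 5.89) = -6.802%, loss ≈ 22413 × 6.802/100 ≈ 1525.
Year 2020: gap = -1.9 × (7.94 - 5.89) = -3.895%, loss ≈ 22413 × 3.895/100 ≈ 873.
Year 2021: gap = -1.9 × (9.19 - 5.89) = -6.27%, loss ≈ 22413 × 6.27/100 ≈ 1405.
Year 2022: gap = -1.9 × (7.45 - 5.89) = -2.964%, loss ≈ 22413 × 2.964/100 ≈ 664.
Total lost output = 1218 + 1525 + 873 + 1405 + 664 = 5685 billion.

$5,685 billion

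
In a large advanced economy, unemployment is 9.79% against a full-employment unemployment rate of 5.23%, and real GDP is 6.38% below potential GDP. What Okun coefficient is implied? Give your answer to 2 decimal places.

β ≈ 1.40

Okun's law: output gap = -β × (u - u*).
-6.38 = -β × (9.79 - 5.23) = -β × 4.56, so β = 6.38/4.56 = 1.40.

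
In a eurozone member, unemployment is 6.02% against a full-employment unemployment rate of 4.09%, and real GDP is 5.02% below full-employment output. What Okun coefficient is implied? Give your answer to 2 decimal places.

β ≈ 2.60

Okun's law: output gap = -β × (u - u*).
-5.02 = -β × (6.02 - 4.09) = -β × 1.93, so β = 5.02/1.93 = 2.60.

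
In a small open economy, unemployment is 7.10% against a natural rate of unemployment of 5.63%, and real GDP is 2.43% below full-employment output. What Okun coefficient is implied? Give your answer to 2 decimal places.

Okun's law: output gap = -β × (u - u*).
-2.43 = -β × (7.1 - 5.63) = -β × 1.47, so β = 2.43/1.47 = 1.65.

β ≈ 1.65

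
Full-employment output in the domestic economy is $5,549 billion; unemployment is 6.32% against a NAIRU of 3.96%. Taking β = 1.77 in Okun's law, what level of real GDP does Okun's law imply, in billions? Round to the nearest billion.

$5,317 billion

Unemployment gap = 6.32 - 3.96 = 2.36 points, so the output gap is -1.77 × 2.36 = -4.1772%.
Actual GDP = 5549 × (1 - 4.1772/100) = 5549 × 0.958228 ≈ 5317 billion.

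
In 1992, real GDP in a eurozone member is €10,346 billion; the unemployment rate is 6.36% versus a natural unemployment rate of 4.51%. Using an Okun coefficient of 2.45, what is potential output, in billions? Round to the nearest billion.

Unemployment gap = 6.36 - 4.51 = 1.85 points, so output gap = -2.45 × 1.85 = -4.5325%.
Since Y = Y* × (1 + gap/100), Y* = 10346/0.954675 ≈ 10837 billion.

€10,837 billion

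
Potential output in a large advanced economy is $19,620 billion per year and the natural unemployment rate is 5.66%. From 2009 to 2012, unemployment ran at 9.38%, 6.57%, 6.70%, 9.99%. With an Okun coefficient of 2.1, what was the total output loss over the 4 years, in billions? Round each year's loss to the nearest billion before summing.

Year 2009: gap = -2.1 × (9.38 - 5.66) = -7.812%, loss ≈ 19620 × 7.812/100 ≈ 1533.
Year 2010: gap = -2.1 × (6.57 - 5.66) = -1.911%, loss ≈ 19620 × 1.911/100 ≈ 375.
Year 2011: gap = -2.1 × (6.7 - 5.66) = -2.184%, loss ≈ 19620 × 2.184/100 ≈ 429.
Year 2012: gap = -2.1 × (9.99 - 5.66) = -9.093%, loss ≈ 19620 × 9.093/100 ≈ 1784.
Total lost output = 1533 + 375 + 429 + 1784 = 4121 billion.

$4,121 billion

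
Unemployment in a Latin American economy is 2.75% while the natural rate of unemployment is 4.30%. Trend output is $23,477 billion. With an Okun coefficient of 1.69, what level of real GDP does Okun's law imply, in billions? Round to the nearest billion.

$24,092 billion

Unemployment gap = 2.75 - 4.3 = -1.55 points, so the output gap is -1.69 × (-1.55) = 2.6195%.
Actual GDP = 23477 × (1 + 2.6195/100) = 23477 × 1.026195 ≈ 24092 billion.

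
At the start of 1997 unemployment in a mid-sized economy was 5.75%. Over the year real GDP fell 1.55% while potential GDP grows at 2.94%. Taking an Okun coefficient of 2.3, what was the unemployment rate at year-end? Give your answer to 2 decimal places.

Growth-rate Okun's law: g_Y = g_Y* - β × Δu, so Δu = (g_Y* - g_Y)/β.
Δu = (2.94 + 1.55)/2.3 = 4.49/2.3 = 1.95 percentage points.
Year-end unemployment = 5.75 + 1.95 = 7.70%.

7.70%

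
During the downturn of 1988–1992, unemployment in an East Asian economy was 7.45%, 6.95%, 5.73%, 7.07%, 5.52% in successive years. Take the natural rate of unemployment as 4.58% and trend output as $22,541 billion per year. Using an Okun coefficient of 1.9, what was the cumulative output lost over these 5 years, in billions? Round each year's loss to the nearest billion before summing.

$4,206 billion

Year 1988: gap = -1.9 × (7.45 - 4.58) = -5.453%, loss ≈ 22541 × 5.453/100 ≈ 1229.
Year 1989: gap = -1.9 × (6.95 - 4.58) = -4.503%, loss ≈ 22541 × 4.503/100 ≈ 1015.
Year 1990: gap = -1.9 × (5.73 - 4.58) = -2.185%, loss ≈ 22541 × 2.185/100 ≈ 493.
Year 1991: gap = -1.9 × (7.07 - 4.58) = -4.731%, loss ≈ 22541 × 4.731/100 ≈ 1066.
Year 1992: gap = -1.9 × (5.52 - 4.58) = -1.786%, loss ≈ 22541 × 1.786/100 ≈ 403.
Total lost output = 1229 + 1015 + 493 + 1066 + 403 = 4206 billion.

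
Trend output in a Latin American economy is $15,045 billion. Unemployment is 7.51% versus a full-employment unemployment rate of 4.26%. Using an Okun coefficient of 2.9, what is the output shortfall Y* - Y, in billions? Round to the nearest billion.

$1,418 billion

Output gap = -2.9 × (7.51 - 4.26) = -2.9 × 3.25 = -9.425%.
Actual GDP ≈ 15045 × 0.90575 ≈ 13627 billion, so the shortfall is 15045 - 13627 = 1418 billion.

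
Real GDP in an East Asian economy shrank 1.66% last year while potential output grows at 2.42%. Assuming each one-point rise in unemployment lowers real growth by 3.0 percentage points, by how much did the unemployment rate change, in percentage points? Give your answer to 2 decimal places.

Growth-rate Okun's law: g_Y = g_Y* - β × Δu, so Δu = (g_Y* - g_Y)/β.
Δu = (2.42 + 1.66)/3.0 = 4.08/3.0 = 1.36 percentage points.

1.36 percentage points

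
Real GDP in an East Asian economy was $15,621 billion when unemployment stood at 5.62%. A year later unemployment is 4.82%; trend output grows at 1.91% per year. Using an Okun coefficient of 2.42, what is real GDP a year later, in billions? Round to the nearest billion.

$16,222 billion

Δu = 4.82 - 5.62 = -0.8 points.
Okun's law (growth form): g_Y = g_Y* - β × Δu = 1.91 - 2.42 × (-0.80) = 1.91 + 1.936 = 3.846%.
Real GDP in the next year = 15621 × (1 + 3.846/100) = 15621 × 1.03846 ≈ 16222 billion.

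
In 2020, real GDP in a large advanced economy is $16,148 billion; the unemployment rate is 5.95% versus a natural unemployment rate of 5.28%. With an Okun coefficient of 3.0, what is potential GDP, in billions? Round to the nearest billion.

$16,479 billion

Unemployment gap = 5.95 - 5.28 = 0.67 points, so output gap = -3 × 0.67 = -2.01%.
Since Y = Y* × (1 + gap/100), Y* = 16148/0.9799 ≈ 16479 billion.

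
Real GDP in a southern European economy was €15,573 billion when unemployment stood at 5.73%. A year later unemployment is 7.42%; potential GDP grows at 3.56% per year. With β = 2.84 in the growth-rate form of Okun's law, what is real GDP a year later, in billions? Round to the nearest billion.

Δu = 7.42 - 5.73 = 1.69 points.
Okun's law (growth form): g_Y = g_Y* - β × Δu = 3.56 - 2.84 × (1.69) = 3.56 - 4.7996 = -1.2396%.
Real GDP in the next year = 15573 × (1 - 1.2396/100) = 15573 × 0.987604 ≈ 15380 billion.

€15,380 billion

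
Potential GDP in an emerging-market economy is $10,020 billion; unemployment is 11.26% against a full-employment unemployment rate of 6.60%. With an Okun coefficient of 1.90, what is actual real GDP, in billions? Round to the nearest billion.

Unemployment gap = 11.26 - 6.6 = 4.66 points, so the output gap is -1.9 × 4.66 = -8.854%.
Actual GDP = 10020 × (1 - 8.854/100) = 10020 × 0.91146 ≈ 9133 billion.

$9,133 billion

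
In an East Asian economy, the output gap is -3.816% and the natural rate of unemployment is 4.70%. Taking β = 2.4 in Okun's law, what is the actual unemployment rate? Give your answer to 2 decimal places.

From Okun's law, u - u* = -(output gap)/β = -(-3.816)/2.4 = 1.59 points.
So u = 4.7 + 1.59 = 6.29%.

6.29%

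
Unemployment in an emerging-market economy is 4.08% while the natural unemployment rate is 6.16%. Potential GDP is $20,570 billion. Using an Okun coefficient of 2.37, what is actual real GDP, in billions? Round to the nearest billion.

$21,584 billion

Unemployment gap = 4.08 - 6.16 = -2.08 points, so the output gap is -2.37 × (-2.08) = 4.9296%.
Actual GDP = 20570 × (1 + 4.9296/100) = 20570 × 1.049296 ≈ 21584 billion.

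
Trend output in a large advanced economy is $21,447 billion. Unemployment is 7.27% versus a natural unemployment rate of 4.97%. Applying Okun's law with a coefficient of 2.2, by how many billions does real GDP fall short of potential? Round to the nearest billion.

$1,085 billion

Output gap = -2.2 × (7.27 - 4.97) = -2.2 × 2.3 = -5.06%.
Actual GDP ≈ 21447 × 0.9494 ≈ 20362 billion, so the shortfall is 21447 - 20362 = 1085 billion.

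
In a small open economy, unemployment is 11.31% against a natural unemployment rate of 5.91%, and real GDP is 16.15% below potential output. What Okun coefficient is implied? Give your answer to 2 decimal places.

Okun's law: output gap = -β × (u - u*).
-16.15 = -β × (11.31 - 5.91) = -β × 5.4, so β = 16.15/5.4 = 2.99.

β ≈ 2.99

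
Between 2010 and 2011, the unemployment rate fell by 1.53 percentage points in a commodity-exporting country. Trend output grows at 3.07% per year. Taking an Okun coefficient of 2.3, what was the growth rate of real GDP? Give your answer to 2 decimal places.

Growth-rate Okun's law: g_Y = g_Y* - β × Δu.
g_Y = 3.07 - 2.3 × (-1.53) = 3.07 + 3.519 = 6.589%, i.e. 6.59% to 2 d.p.

6.59%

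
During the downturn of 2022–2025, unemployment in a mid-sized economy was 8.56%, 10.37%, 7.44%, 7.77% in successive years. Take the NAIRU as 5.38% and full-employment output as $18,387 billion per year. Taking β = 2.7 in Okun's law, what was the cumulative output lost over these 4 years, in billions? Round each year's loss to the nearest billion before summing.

$6,266 billion

Year 2022: gap = -2.7 × (8.56 - 5.38) = -8.586%, loss ≈ 18387 × 8.586/100 ≈ 1579.
Year 2023: gap = -2.7 × (10.37 - 5.38) = -13.473%, loss ≈ 18387 × 13.473/100 ≈ 2477.
Year 2024: gap = -2.7 × (7.44 - 5.38) = -5.562%, loss ≈ 18387 × 5.562/100 ≈ 1023.
Year 2025: gap = -2.7 × (7.77 - 5.38) = -6.453%, loss ≈ 18387 × 6.453/100 ≈ 1187.
Total lost output = 1579 + 2477 + 1023 + 1187 = 6266 billion.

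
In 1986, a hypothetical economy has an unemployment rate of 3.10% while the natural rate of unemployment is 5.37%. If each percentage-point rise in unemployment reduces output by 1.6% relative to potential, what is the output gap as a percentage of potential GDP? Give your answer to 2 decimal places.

3.63%

The unemployment gap is 3.1 - 5.37 = -2.27 percentage points.
Okun's law gives an output gap of -1.6 × (-2.27) = 3.632%, i.e. 3.63% above potential.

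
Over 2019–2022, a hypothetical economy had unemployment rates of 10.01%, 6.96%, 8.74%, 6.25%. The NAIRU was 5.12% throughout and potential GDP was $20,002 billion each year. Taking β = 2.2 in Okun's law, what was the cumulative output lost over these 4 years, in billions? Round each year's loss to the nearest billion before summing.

$5,052 billion

Year 2019: gap = -2.2 × (10.01 - 5.12) = -10.758%, loss ≈ 20002 × 10.758/100 ≈ 2152.
Year 2020: gap = -2.2 × (6.96 - 5.12) = -4.048%, loss ≈ 20002 × 4.048/100 ≈ 810.
Year 2021: gap = -2.2 × (8.74 - 5.12) = -7.964%, loss ≈ 20002 × 7.964/100 ≈ 1593.
Year 2022: gap = -2.2 × (6.25 - 5.12) = -2.486%, loss ≈ 20002 × 2.486/100 ≈ 497.
Total lost output = 2152 + 810 + 1593 + 497 = 5052 billion.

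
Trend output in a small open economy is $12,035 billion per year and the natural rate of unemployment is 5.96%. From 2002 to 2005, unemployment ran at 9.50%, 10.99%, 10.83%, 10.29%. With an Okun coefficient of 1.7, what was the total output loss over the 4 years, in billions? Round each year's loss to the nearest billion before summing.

$3,635 billion

Year 2002: gap = -1.7 × (9.5 - 5.96) = -6.018%, loss ≈ 12035 × 6.018/100 ≈ 724.
Year 2003: gap = -1.7 × (10.99 - 5.96) = -8.551%, loss ≈ 12035 × 8.551/100 ≈ 1029.
Year 2004: gap = -1.7 × (10.83 - 5.96) = -8.279%, loss ≈ 12035 × 8.279/100 ≈ 996.
Year 2005: gap = -1.7 × (10.29 - 5.96) = -7.361%, loss ≈ 12035 × 7.361/100 ≈ 886.
Total lost output = 724 + 1029 + 996 + 886 = 3635 billion.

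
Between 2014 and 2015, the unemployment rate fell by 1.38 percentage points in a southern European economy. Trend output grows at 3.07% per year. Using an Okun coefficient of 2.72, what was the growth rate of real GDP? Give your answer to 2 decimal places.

6.82%

Growth-rate Okun's law: g_Y = g_Y* - β × Δu.
g_Y = 3.07 - 2.72 × (-1.38) = 3.07 + 3.7536 = 6.8236%, i.e. 6.82% to 2 d.p.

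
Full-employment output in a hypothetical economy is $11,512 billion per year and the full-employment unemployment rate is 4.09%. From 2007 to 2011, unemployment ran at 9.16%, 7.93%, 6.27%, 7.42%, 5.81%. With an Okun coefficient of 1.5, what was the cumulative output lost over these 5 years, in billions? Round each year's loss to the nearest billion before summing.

Year 2007: gap = -1.5 × (9.16 - 4.09) = -7.605%, loss ≈ 11512 × 7.605/100 ≈ 875.
Year 2008: gap = -1.5 × (7.93 - 4.09) = -5.76%, loss ≈ 11512 × 5.76/100 ≈ 663.
Year 2009: gap = -1.5 × (6.27 - 4.09) = -3.27%, loss ≈ 11512 × 3.27/100 ≈ 376.
Year 2010: gap = -1.5 × (7.42 - 4.09) = -4.995%, loss ≈ 11512 × 4.995/100 ≈ 575.
Year 2011: gap = -1.5 × (5.81 - 4.09) = -2.58%, loss ≈ 11512 × 2.58/100 ≈ 297.
Total lost output = 875 + 663 + 376 + 575 + 297 = 2786 billion.

$2,786 billion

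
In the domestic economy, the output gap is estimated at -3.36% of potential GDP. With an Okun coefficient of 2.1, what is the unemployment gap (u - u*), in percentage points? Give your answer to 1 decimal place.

1.6 percentage points

Okun's law: output gap = -β × (u - u*), so u - u* = -(output gap)/β.
u - u* = -(-3.36)/2.1 = 1.6 percentage points.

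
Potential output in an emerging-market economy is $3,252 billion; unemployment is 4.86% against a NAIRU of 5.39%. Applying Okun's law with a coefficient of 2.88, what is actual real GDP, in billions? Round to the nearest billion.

$3,302 billion

Unemployment gap = 4.86 - 5.39 = -0.53 points, so the output gap is -2.88 × (-0.53) = 1.5264%.
Actual GDP = 3252 × (1 + 1.5264/100) = 3252 × 1.015264 ≈ 3302 billion.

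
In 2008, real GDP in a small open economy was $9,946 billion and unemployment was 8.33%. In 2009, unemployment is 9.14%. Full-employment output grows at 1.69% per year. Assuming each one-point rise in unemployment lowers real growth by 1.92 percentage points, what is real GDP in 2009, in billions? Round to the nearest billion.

Δu = 9.14 - 8.33 = 0.81 points.
Okun's law (growth form): g_Y = g_Y* - β × Δu = 1.69 - 1.92 × (0.81) = 1.69 - 1.5552 = 0.1348%.
Real GDP in the next year = 9946 × (1 + 0.1348/100) = 9946 × 1.001348 ≈ 9959 billion.

$9,959 billion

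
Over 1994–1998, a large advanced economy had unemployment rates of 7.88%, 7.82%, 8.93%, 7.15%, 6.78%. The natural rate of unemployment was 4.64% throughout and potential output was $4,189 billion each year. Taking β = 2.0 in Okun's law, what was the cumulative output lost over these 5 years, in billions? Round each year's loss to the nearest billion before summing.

$1,285 billion

Year 1994: gap = -2.0 × (7.88 - 4.64) = -6.48%, loss ≈ 4189 × 6.48/100 ≈ 271.
Year 1995: gap = -2.0 × (7.82 - 4.64) = -6.36%, loss ≈ 4189 × 6.36/100 ≈ 266.
Year 1996: gap = -2.0 × (8.93 - 4.64) = -8.58%, loss ≈ 4189 × 8.58/100 ≈ 359.
Year 1997: gap = -2.0 × (7.15 - 4.64) = -5.02%, loss ≈ 4189 × 5.02/100 ≈ 210.
Year 1998: gap = -2.0 × (6.78 - 4.64) = -4.28%, loss ≈ 4189 × 4.28/100 ≈ 179.
Total lost output = 271 + 266 + 359 + 210 + 179 = 1285 billion.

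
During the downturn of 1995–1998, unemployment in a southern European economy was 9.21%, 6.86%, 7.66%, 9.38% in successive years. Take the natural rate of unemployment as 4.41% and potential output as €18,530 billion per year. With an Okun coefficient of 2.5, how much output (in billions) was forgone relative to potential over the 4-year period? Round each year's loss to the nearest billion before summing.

Year 1995: gap = -2.5 × (9.21 - 4.41) = -12%, loss ≈ 18530 × 12/100 ≈ 2224.
Year 1996: gap = -2.5 × (6.86 - 4.41) = -6.125%, loss ≈ 18530 × 6.125/100 ≈ 1135.
Year 1997: gap = -2.5 × (7.66 - 4.41) = -8.125%, loss ≈ 18530 × 8.125/100 ≈ 1506.
Year 1998: gap = -2.5 × (9.38 - 4.41) = -12.425%, loss ≈ 18530 × 12.425/100 ≈ 2302.
Total lost output = 2224 + 1135 + 1506 + 2302 = 7167 billion.

€7,167 billion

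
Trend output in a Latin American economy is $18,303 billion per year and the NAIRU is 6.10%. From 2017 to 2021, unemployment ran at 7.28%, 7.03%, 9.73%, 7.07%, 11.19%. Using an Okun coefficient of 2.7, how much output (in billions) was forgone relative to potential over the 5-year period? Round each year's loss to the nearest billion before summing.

Year 2017: gap = -2.7 × (7.28 - 6.1) = -3.186%, loss ≈ 18303 × 3.186/100 ≈ 583.
Year 2018: gap = -2.7 × (7.03 - 6.1) = -2.511%, loss ≈ 18303 × 2.511/100 ≈ 460.
Year 2019: gap = -2.7 × (9.73 - 6.1) = -9.801%, loss ≈ 18303 × 9.801/100 ≈ 1794.
Year 2020: gap = -2.7 × (7.07 - 6.1) = -2.619%, loss ≈ 18303 × 2.619/100 ≈ 479.
Year 2021: gap = -2.7 × (11.19 - 6.1) = -13.743%, loss ≈ 18303 × 13.743/100 ≈ 2515.
Total lost output = 583 + 460 + 1794 + 479 + 2515 = 5831 billion.

$5,831 billion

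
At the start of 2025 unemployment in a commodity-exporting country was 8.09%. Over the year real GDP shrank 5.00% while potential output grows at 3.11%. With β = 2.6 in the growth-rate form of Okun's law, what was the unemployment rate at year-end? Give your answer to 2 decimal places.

11.21%

Growth-rate Okun's law: g_Y = g_Y* - β × Δu, so Δu = (g_Y* - g_Y)/β.
Δu = (3.11 + 5)/2.6 = 8.11/2.6 = 3.12 percentage points.
Year-end unemployment = 8.09 + 3.12 = 11.21%.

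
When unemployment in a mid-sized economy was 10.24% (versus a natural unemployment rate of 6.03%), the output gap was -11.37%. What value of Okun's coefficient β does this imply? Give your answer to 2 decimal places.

β ≈ 2.70

Okun's law: output gap = -β × (u - u*).
-11.37 = -β × (10.24 - 6.03) = -β × 4.21, so β = 11.37/4.21 = 2.70.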